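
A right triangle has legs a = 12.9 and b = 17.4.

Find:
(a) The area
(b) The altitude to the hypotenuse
(a) The legs are perpendicular, so Area = ½·a·b = ½·12.9·17.4 = ½·224.46 = 112.23
(b) Hypotenuse c = √(a² + b²) = √(166.41 + 302.76) = √469.17 ≈ 21.6603
    Area = ½·c·h_c  ⇒  h_c = 2·Area/c = 224.46/21.6603 ≈ 10.3627

Area = 112.23, h_c = 10.36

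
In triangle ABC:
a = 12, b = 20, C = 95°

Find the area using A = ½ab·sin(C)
A = ½·a·b·sin(C) = ½·12·20·sin(95°)
sin(95°) ≈ 0.996195
A ≈ ½·240·0.996195 = 120·0.996195 ≈ 119.543

Area = 119.5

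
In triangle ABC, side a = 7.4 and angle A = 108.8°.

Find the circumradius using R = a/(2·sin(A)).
R = a/(2·sin(A)) = 7.4/(2·sin(108.8°))
sin(108.8°) ≈ 0.946649
R ≈ 7.4/(2·0.946649) = 7.4/1.8933 ≈ 3.90852

R = 3.909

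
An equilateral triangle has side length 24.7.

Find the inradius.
r = Area/s with s the semi-perimeter.
Area = (√3/4)·24.7² = (√3/4)·610.09 ≈ 0.433013·610.09 ≈ 264.177
s = 3·24.7/2 = 37.05
r ≈ 264.177/37.05 ≈ 7.13028
(Equivalently r = side/(2√3) = 24.7/3.4641 ≈ 7.13028.)

r = 7.13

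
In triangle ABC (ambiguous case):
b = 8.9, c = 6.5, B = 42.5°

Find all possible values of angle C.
b/sin(B) = c/sin(C)  ⇒  sin(C) = c·sin(B)/b = 6.5·sin(42.5°)/8.9
sin(42.5°) ≈ 0.67559
sin(C) ≈ 6.5·0.67559/8.9 ≈ 4.39134/8.9 ≈ 0.493409
Candidate 1: C₁ = arcsin(0.493409) ≈ 29.5649°  →  A = 180° − 42.5° − 29.5649° ≈ 107.935° > 0, valid
Candidate 2: C₂ = 180° − C₁ ≈ 150.435°  →  A = 180° − 42.5° − 150.435° ≈ -12.9351° ≤ 0, not a valid triangle

C = 29.56° (one solution)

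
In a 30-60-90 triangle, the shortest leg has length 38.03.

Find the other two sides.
In a 30-60-90 triangle the sides are in ratio 1 : √3 : 2 (short leg : long leg : hypotenuse).
Long leg = 38.03·√3 ≈ 38.03·1.73205 ≈ 65.8699
Hypotenuse = 2·38.03 = 76.06

Long leg = 38.03√3 = 65.87, Hypotenuse = 76.06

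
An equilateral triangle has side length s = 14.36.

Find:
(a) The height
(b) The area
(a) The height splits the triangle into two 30-60-90 halves: h = s·√3/2 = 14.36·1.73205/2 ≈ 24.8722/2 ≈ 12.4361
(b) Area = (√3/4)·s² = (√3/4)·14.36² = (√3/4)·206.2096 ≈ 0.433013·206.2096 ≈ 89.2914

Height = 12.44, Area = 89.29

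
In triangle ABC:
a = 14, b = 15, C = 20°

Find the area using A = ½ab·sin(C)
A = ½·a·b·sin(C) = ½·14·15·sin(20°)
sin(20°) ≈ 0.34202
A ≈ ½·210·0.34202 = 105·0.34202 ≈ 35.9121

Area = 35.91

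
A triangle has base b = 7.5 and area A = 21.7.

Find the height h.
A = ½·b·h  ⇒  h = 2A/b = 2·21.7/7.5 = 43.4/7.5 ≈ 5.78667

h = 5.787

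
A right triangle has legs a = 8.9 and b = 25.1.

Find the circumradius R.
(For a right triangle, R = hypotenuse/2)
Hypotenuse c = √(a² + b²) = √(79.21 + 630.01) = √709.22 ≈ 26.6312
R = c/2 ≈ 26.6312/2 ≈ 13.3156

R = 13.32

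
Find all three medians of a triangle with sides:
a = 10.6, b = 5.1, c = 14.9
Median formula: m_a = ½√(2b² + 2c² − a²) (and cyclically). a² = 112.36, b² = 26.01, c² = 222.01.
m_a = ½√(2·26.01 + 2·222.01 − 112.36) = ½√383.68 ≈ ½·19.5878 ≈ 9.79388
m_b = ½√(2·112.36 + 2·222.01 − 26.01) = ½√642.73 ≈ ½·25.3521 ≈ 12.6761
m_c = ½√(2·112.36 + 2·26.01 − 222.01) = ½√54.73 ≈ ½·7.39797 ≈ 3.69899

m_a = 9.794, m_b = 12.68, m_c = 3.699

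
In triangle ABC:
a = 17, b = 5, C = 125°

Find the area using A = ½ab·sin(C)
A = ½·a·b·sin(C) = ½·17·5·sin(125°)
sin(125°) ≈ 0.819152
A ≈ ½·85·0.819152 = 42.5·0.819152 ≈ 34.814

Area = 34.81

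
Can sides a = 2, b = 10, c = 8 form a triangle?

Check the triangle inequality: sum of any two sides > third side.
a + b vs c: 2 + 10 = 12 > 8  ✓
a + c vs b: 2 + 8 = 10 ≤ 10  ✗
b + c vs a: 10 + 8 = 18 > 2  ✓

No: 2 + 8 = 10 is not > 10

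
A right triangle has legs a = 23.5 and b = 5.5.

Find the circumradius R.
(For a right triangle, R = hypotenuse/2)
Hypotenuse c = √(a² + b²) = √(552.25 + 30.25) = √582.5 ≈ 24.135
R = c/2 ≈ 24.135/2 ≈ 12.0675

R = 12.07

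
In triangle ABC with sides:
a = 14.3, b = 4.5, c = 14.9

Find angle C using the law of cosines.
c² = a² + b² − 2ab·cos(C)  ⇒  cos(C) = (a² + b² − c²)/(2ab)
cos(C) = (14.3² + 4.5² − 14.9²)/(2·14.3·4.5) = (204.49 + 20.25 − 222.01)/128.7 = 2.73/128.7 ≈ 0.0212121
C = arccos(0.0212121) ≈ 88.7845°

C = 88.78°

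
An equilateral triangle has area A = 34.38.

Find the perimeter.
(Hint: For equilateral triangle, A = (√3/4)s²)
A = (√3/4)s²  ⇒  s² = 4A/√3 = 4·34.38/√3 = 137.52/1.73205 ≈ 79.3972
s ≈ √79.3972 ≈ 8.91051
Perimeter = 3s ≈ 3·8.91051 ≈ 26.7315

Perimeter = 26.73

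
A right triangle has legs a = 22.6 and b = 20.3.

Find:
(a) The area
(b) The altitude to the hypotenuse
(a) The legs are perpendicular, so Area = ½·a·b = ½·22.6·20.3 = ½·458.78 = 229.39
(b) Hypotenuse c = √(a² + b²) = √(510.76 + 412.09) = √922.85 ≈ 30.3784
    Area = ½·c·h_c  ⇒  h_c = 2·Area/c = 458.78/30.3784 ≈ 15.1022

Area = 229.39, h_c = 15.1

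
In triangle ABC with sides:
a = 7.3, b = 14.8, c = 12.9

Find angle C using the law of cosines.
c² = a² + b² − 2ab·cos(C)  ⇒  cos(C) = (a² + b² − c²)/(2ab)
cos(C) = (7.3² + 14.8² − 12.9²)/(2·7.3·14.8) = (53.29 + 219.04 − 166.41)/216.08 = 105.92/216.08 ≈ 0.490189
C = arccos(0.490189) ≈ 60.647°

C = 60.65°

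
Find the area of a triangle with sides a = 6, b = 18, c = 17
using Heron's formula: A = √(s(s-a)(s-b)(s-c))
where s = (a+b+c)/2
s = (6 + 18 + 17)/2 = 41/2 = 20.5
s − a = 14.5, s − b = 2.5, s − c = 3.5
s(s−a)(s−b)(s−c) = 20.5·14.5·2.5·3.5 = 2600.9375
Area = √2600.9375 ≈ 50.9994

s = 20.5, Area = 51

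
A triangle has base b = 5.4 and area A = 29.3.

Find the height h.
A = ½·b·h  ⇒  h = 2A/b = 2·29.3/5.4 = 58.6/5.4 ≈ 10.8519

h = 10.85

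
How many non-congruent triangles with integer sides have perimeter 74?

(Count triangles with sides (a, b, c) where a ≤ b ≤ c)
Let a ≤ b ≤ c with a + b + c = 74. The only binding inequality is a + b > c, i.e. 74 − c > c, so c < 74/2; and c ≥ 74/3 since c is the largest side.
So 25 ≤ c ≤ 36. For each c, b runs from ⌈(74 − c)/2⌉ up to c (then a = 74 − b − c satisfies 1 ≤ a ≤ b automatically), giving c − ⌈(74 − c)/2⌉ + 1 choices.
Summing over c: 1 + 3 + 4 + 6 + 7 + 9 + 10 + 12 + 13 + 15 + 16 + 18 = 114
Check (closed form: nearest integer to p²/48 for even p, (p+3)²/48 for odd p): 74²/48 = 5476/48 ≈ 114.08 → 114

114 triangles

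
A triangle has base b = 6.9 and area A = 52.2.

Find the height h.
A = ½·b·h  ⇒  h = 2A/b = 2·52.2/6.9 = 104.4/6.9 ≈ 15.1304

h = 15.13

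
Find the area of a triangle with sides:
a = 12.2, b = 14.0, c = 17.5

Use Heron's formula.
s = (12.2 + 14.0 + 17.5)/2 = 43.7/2 = 21.85
s − a = 9.65, s − b = 7.85, s − c = 4.35
s(s−a)(s−b)(s−c) = 21.85·9.65·7.85·4.35 ≈ 7200.09
Area = √7200.09 ≈ 84.8533

Area = 84.85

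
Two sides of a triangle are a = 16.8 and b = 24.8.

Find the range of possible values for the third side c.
Triangle inequality: |a − b| < c < a + b
|a − b| = |16.8 − 24.8| = 8
a + b = 16.8 + 24.8 = 41.6

8 < c < 41.6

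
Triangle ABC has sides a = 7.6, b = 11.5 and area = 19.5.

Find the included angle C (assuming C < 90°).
Area = ½·a·b·sin(C)  ⇒  sin(C) = 2·Area/(a·b) = 2·19.5/(7.6·11.5) = 39/87.4 ≈ 0.446224
C = arcsin(0.446224) ≈ 26.5017° (taking the acute solution since C < 90°)

C = 26.5°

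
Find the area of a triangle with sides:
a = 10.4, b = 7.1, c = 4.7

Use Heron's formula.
s = (10.4 + 7.1 + 4.7)/2 = 22.2/2 = 11.1
s − a = 0.7, s − b = 4, s − c = 6.4
s(s−a)(s−b)(s−c) = 11.1·0.7·4·6.4 ≈ 198.912
Area = √198.912 ≈ 14.1036

Area = 14.1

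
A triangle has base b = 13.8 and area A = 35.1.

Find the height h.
A = ½·b·h  ⇒  h = 2A/b = 2·35.1/13.8 = 70.2/13.8 ≈ 5.08696

h = 5.087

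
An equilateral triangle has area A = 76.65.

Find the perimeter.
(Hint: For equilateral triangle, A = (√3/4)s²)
A = (√3/4)s²  ⇒  s² = 4A/√3 = 4·76.65/√3 = 306.6/1.73205 ≈ 177.016
s ≈ √177.016 ≈ 13.3047
Perimeter = 3s ≈ 3·13.3047 ≈ 39.9142

Perimeter = 39.91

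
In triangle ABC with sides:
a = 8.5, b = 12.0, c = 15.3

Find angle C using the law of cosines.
c² = a² + b² − 2ab·cos(C)  ⇒  cos(C) = (a² + b² − c²)/(2ab)
cos(C) = (8.5² + 12.0² − 15.3²)/(2·8.5·12.0) = (72.25 + 144 − 234.09)/204 = -17.84/204 ≈ -0.087451
C = arccos(-0.087451) ≈ 95.017°

C = 95.02°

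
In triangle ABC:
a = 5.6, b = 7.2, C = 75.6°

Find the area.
Two sides and the included angle (SAS): A = ½·a·b·sin(C) = ½·5.6·7.2·sin(75.6°)
sin(75.6°) ≈ 0.968583
A ≈ ½·40.32·0.968583 = 20.16·0.968583 ≈ 19.5266

Area = 19.53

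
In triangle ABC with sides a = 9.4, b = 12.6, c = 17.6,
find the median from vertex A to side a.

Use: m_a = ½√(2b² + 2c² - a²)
m_a = ½√(2·12.6² + 2·17.6² − 9.4²) = ½√(2·158.76 + 2·309.76 − 88.36) = ½√(317.52 + 619.52 − 88.36) = ½√848.68
√848.68 ≈ 29.1321, so m_a ≈ 14.5661

m_a = 14.57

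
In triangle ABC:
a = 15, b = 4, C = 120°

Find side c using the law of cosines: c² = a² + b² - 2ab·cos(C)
c² = 15² + 4² − 2·15·4·cos(120°)
cos(120°) ≈ -0.5
c² ≈ 225 + 16 − 120·(-0.5) ≈ 241 + 60 ≈ 301
c ≈ √301 ≈ 17.3494

c = 17.35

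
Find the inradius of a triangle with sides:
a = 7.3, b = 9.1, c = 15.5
r = Area/s where s is the semi-perimeter.
s = (7.3 + 9.1 + 15.5)/2 = 31.9/2 = 15.95
Area = √(s(s−a)(s−b)(s−c)) = √(15.95·8.65·6.85·0.45) ≈ √425.285 ≈ 20.6224
r ≈ 20.6224/15.95 ≈ 1.29294

r = 1.293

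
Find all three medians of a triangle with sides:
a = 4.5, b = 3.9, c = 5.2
Median formula: m_a = ½√(2b² + 2c² − a²) (and cyclically). a² = 20.25, b² = 15.21, c² = 27.04.
m_a = ½√(2·15.21 + 2·27.04 − 20.25) = ½√64.25 ≈ ½·8.01561 ≈ 4.0078
m_b = ½√(2·20.25 + 2·27.04 − 15.21) = ½√79.37 ≈ ½·8.90898 ≈ 4.45449
m_c = ½√(2·20.25 + 2·15.21 − 27.04) = ½√43.88 ≈ ½·6.6242 ≈ 3.3121

m_a = 4.008, m_b = 4.454, m_c = 3.312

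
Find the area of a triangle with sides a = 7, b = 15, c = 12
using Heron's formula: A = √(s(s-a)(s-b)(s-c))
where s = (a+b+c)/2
s = (7 + 15 + 12)/2 = 34/2 = 17
s − a = 10, s − b = 2, s − c = 5
s(s−a)(s−b)(s−c) = 17·10·2·5 = 1700
Area = √1700 ≈ 41.2311

s = 17.0, Area = 41.23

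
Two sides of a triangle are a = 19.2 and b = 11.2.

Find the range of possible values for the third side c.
Triangle inequality: |a − b| < c < a + b
|a − b| = |19.2 − 11.2| = 8
a + b = 19.2 + 11.2 = 30.4

8 < c < 30.4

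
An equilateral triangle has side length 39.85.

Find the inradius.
r = Area/s with s the semi-perimeter.
Area = (√3/4)·39.85² = (√3/4)·1588.0225 ≈ 0.433013·1588.0225 ≈ 687.634
s = 3·39.85/2 = 59.775
r ≈ 687.634/59.775 ≈ 11.5037
(Equivalently r = side/(2√3) = 39.85/3.4641 ≈ 11.5037.)

r = 11.5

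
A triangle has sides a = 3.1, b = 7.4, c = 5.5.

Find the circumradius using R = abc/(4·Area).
First find the area with Heron's formula.
s = (3.1 + 7.4 + 5.5)/2 = 8
Area = √(s(s−a)(s−b)(s−c)) = √(8·4.9·0.6·2.5) ≈ √58.8 ≈ 7.66812
abc = 3.1·7.4·5.5 = 126.17
R = abc/(4·Area) ≈ 126.17/(4·7.66812) = 126.17/30.6725 ≈ 4.11346

R = 4.113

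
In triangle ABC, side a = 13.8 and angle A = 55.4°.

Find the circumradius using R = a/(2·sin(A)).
R = a/(2·sin(A)) = 13.8/(2·sin(55.4°))
sin(55.4°) ≈ 0.823136
R ≈ 13.8/(2·0.823136) = 13.8/1.64627 ≈ 8.38257

R = 8.383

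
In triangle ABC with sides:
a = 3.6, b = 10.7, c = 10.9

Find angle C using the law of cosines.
c² = a² + b² − 2ab·cos(C)  ⇒  cos(C) = (a² + b² − c²)/(2ab)
cos(C) = (3.6² + 10.7² − 10.9²)/(2·3.6·10.7) = (12.96 + 114.49 − 118.81)/77.04 = 8.64/77.04 ≈ 0.11215
C = arccos(0.11215) ≈ 83.5608°

C = 83.56°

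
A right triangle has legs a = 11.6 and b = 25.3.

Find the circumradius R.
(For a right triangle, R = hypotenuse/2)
Hypotenuse c = √(a² + b²) = √(134.56 + 640.09) = √774.65 ≈ 27.8325
R = c/2 ≈ 27.8325/2 ≈ 13.9163

R = 13.92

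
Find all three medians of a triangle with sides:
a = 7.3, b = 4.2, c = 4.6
Median formula: m_a = ½√(2b² + 2c² − a²) (and cyclically). a² = 53.29, b² = 17.64, c² = 21.16.
m_a = ½√(2·17.64 + 2·21.16 − 53.29) = ½√24.31 ≈ ½·4.93052 ≈ 2.46526
m_b = ½√(2·53.29 + 2·21.16 − 17.64) = ½√131.26 ≈ ½·11.4569 ≈ 5.72844
m_c = ½√(2·53.29 + 2·17.64 − 21.16) = ½√120.7 ≈ ½·10.9864 ≈ 5.49318

m_a = 2.465, m_b = 5.728, m_c = 5.493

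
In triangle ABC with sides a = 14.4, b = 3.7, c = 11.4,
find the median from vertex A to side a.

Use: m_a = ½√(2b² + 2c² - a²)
m_a = ½√(2·3.7² + 2·11.4² − 14.4²) = ½√(2·13.69 + 2·129.96 − 207.36) = ½√(27.38 + 259.92 − 207.36) = ½√79.94
√79.94 ≈ 8.94092, so m_a ≈ 4.47046

m_a = 4.47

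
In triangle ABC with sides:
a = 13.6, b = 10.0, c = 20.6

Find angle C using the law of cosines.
c² = a² + b² − 2ab·cos(C)  ⇒  cos(C) = (a² + b² − c²)/(2ab)
cos(C) = (13.6² + 10.0² − 20.6²)/(2·13.6·10.0) = (184.96 + 100 − 424.36)/272 = -139.4/272 ≈ -0.5125
C = arccos(-0.5125) ≈ 120.83°

C = 120.8°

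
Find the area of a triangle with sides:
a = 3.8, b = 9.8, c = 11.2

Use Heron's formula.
s = (3.8 + 9.8 + 11.2)/2 = 24.8/2 = 12.4
s − a = 8.6, s − b = 2.6, s − c = 1.2
s(s−a)(s−b)(s−c) = 12.4·8.6·2.6·1.2 ≈ 332.717
Area = √332.717 ≈ 18.2405

Area = 18.24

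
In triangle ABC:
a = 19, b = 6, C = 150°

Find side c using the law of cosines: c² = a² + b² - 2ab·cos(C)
c² = 19² + 6² − 2·19·6·cos(150°)
cos(150°) ≈ -0.866025
c² ≈ 361 + 36 − 228·(-0.866025) ≈ 397 + 197.454 ≈ 594.454
c ≈ √594.454 ≈ 24.3814

c = 24.38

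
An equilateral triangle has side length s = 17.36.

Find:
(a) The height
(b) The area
(a) The height splits the triangle into two 30-60-90 halves: h = s·√3/2 = 17.36·1.73205/2 ≈ 30.0684/2 ≈ 15.0342
(b) Area = (√3/4)·s² = (√3/4)·17.36² = (√3/4)·301.3696 ≈ 0.433013·301.3696 ≈ 130.497

Height = 15.03, Area = 130.5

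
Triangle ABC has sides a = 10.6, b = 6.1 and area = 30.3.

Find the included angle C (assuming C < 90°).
Area = ½·a·b·sin(C)  ⇒  sin(C) = 2·Area/(a·b) = 2·30.3/(10.6·6.1) = 60.6/64.66 ≈ 0.93721
C = arcsin(0.93721) ≈ 69.5882° (taking the acute solution since C < 90°)

C = 69.59°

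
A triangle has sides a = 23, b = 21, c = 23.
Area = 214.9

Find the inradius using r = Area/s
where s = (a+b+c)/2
s = (23 + 21 + 23)/2 = 67/2 = 33.5
r = Area/s = 214.9/33.5 ≈ 6.41493

r = 6.415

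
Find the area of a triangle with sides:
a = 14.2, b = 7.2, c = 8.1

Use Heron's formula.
s = (14.2 + 7.2 + 8.1)/2 = 29.5/2 = 14.75
s − a = 0.55, s − b = 7.55, s − c = 6.65
s(s−a)(s−b)(s−c) = 14.75·0.55·7.55·6.65 ≈ 407.308
Area = √407.308 ≈ 20.1819

Area = 20.18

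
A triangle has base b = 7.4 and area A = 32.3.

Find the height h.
A = ½·b·h  ⇒  h = 2A/b = 2·32.3/7.4 = 64.6/7.4 ≈ 8.72973

h = 8.73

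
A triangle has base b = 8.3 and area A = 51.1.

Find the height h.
A = ½·b·h  ⇒  h = 2A/b = 2·51.1/8.3 = 102.2/8.3 ≈ 12.3133

h = 12.31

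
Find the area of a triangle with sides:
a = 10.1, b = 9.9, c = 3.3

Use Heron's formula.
s = (10.1 + 9.9 + 3.3)/2 = 23.3/2 = 11.65
s − a = 1.55, s − b = 1.75, s − c = 8.35
s(s−a)(s−b)(s−c) = 11.65·1.55·1.75·8.35 ≈ 263.865
Area = √263.865 ≈ 16.2439

Area = 16.24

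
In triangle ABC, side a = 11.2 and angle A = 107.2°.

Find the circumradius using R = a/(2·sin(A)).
R = a/(2·sin(A)) = 11.2/(2·sin(107.2°))
sin(107.2°) ≈ 0.955278
R ≈ 11.2/(2·0.955278) = 11.2/1.91056 ≈ 5.86217

R = 5.862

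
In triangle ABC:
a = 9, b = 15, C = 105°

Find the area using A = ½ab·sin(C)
A = ½·a·b·sin(C) = ½·9·15·sin(105°)
sin(105°) ≈ 0.965926
A ≈ ½·135·0.965926 = 67.5·0.965926 ≈ 65.2

Area = 65.2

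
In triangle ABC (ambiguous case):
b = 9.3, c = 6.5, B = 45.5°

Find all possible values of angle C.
b/sin(B) = c/sin(C)  ⇒  sin(C) = c·sin(B)/b = 6.5·sin(45.5°)/9.3
sin(45.5°) ≈ 0.71325
sin(C) ≈ 6.5·0.71325/9.3 ≈ 4.63613/9.3 ≈ 0.498508
Candidate 1: C₁ = arcsin(0.498508) ≈ 29.9014°  →  A = 180° − 45.5° − 29.9014° ≈ 104.599° > 0, valid
Candidate 2: C₂ = 180° − C₁ ≈ 150.099°  →  A = 180° − 45.5° − 150.099° ≈ -15.5986° ≤ 0, not a valid triangle

C = 29.9° (one solution)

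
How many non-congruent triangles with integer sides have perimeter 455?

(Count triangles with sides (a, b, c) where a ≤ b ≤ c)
Let a ≤ b ≤ c with a + b + c = 455. The only binding inequality is a + b > c, i.e. 455 − c > c, so c < 455/2; and c ≥ 455/3 since c is the largest side.
So 152 ≤ c ≤ 227. For each c, b runs from ⌈(455 − c)/2⌉ up to c (then a = 455 − b − c satisfies 1 ≤ a ≤ b automatically), giving c − ⌈(455 − c)/2⌉ + 1 choices.
Summing over c: 1 + 3 + 4 + 6 + … + 112 + 114  (76 terms, c = 152, …, 227) = 4370
Check (closed form: nearest integer to p²/48 for even p, (p+3)²/48 for odd p): (455+3)²/48 = 458²/48 = 209764/48 ≈ 4370.08 → 4370

4370 triangles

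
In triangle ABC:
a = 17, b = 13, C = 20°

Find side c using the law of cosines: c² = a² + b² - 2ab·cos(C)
c² = 17² + 13² − 2·17·13·cos(20°)
cos(20°) ≈ 0.939693
c² ≈ 289 + 169 − 442·(0.939693) ≈ 458 − 415.344 ≈ 42.6559
c ≈ √42.6559 ≈ 6.53115

c = 6.531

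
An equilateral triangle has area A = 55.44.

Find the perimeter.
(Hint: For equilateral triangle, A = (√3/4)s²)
A = (√3/4)s²  ⇒  s² = 4A/√3 = 4·55.44/√3 = 221.76/1.73205 ≈ 128.033
s ≈ √128.033 ≈ 11.3152
Perimeter = 3s ≈ 3·11.3152 ≈ 33.9455

Perimeter = 33.95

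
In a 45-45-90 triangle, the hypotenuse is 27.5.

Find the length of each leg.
In a 45-45-90 triangle hypotenuse = leg·√2, so leg = hypotenuse/√2.
Leg = 27.5/√2 ≈ 27.5/1.41421 ≈ 19.4454

Each leg = 19.45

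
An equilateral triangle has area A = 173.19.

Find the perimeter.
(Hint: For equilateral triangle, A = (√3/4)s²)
A = (√3/4)s²  ⇒  s² = 4A/√3 = 4·173.19/√3 = 692.76/1.73205 ≈ 399.965
s ≈ √399.965 ≈ 19.9991
Perimeter = 3s ≈ 3·19.9991 ≈ 59.9974

Perimeter = 60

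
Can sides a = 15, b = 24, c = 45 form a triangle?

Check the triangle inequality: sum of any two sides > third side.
a + b vs c: 15 + 24 = 39 ≤ 45  ✗
a + c vs b: 15 + 45 = 60 > 24  ✓
b + c vs a: 24 + 45 = 69 > 15  ✓

No: 15 + 24 = 39 is not > 45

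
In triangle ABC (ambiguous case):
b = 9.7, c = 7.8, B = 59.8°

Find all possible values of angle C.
b/sin(B) = c/sin(C)  ⇒  sin(C) = c·sin(B)/b = 7.8·sin(59.8°)/9.7
sin(59.8°) ≈ 0.864275
sin(C) ≈ 7.8·0.864275/9.7 ≈ 6.74134/9.7 ≈ 0.694984
Candidate 1: C₁ = arcsin(0.694984) ≈ 44.0259°  →  A = 180° − 59.8° − 44.0259° ≈ 76.1741° > 0, valid
Candidate 2: C₂ = 180° − C₁ ≈ 135.974°  →  A = 180° − 59.8° − 135.974° ≈ -15.7741° ≤ 0, not a valid triangle

C = 44.03° (one solution)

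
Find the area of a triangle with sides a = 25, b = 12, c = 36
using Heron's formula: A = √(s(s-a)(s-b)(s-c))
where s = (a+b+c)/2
s = (25 + 12 + 36)/2 = 73/2 = 36.5
s − a = 11.5, s − b = 24.5, s − c = 0.5
s(s−a)(s−b)(s−c) = 36.5·11.5·24.5·0.5 = 5141.9375
Area = √5141.9375 ≈ 71.7073

s = 36.5, Area = 71.71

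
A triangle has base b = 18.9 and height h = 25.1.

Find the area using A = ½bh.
A = ½·b·h = ½·18.9·25.1 = ½·474.39 = 237.195

Area = 237.195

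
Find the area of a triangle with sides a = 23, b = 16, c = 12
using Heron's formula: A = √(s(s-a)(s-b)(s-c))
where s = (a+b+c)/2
s = (23 + 16 + 12)/2 = 51/2 = 25.5
s − a = 2.5, s − b = 9.5, s − c = 13.5
s(s−a)(s−b)(s−c) = 25.5·2.5·9.5·13.5 = 8175.9375
Area = √8175.9375 ≈ 90.4209

s = 25.5, Area = 90.42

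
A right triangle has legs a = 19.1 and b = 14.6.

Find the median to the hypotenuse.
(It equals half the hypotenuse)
Hypotenuse c = √(a² + b²) = √(364.81 + 213.16) = √577.97 ≈ 24.041
Median to hypotenuse = c/2 ≈ 24.041/2 ≈ 12.0205

Median = 12.02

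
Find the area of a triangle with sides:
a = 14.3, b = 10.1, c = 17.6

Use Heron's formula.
s = (14.3 + 10.1 + 17.6)/2 = 42/2 = 21
s − a = 6.7, s − b = 10.9, s − c = 3.4
s(s−a)(s−b)(s−c) = 21·6.7·10.9·3.4 ≈ 5214.34
Area = √5214.34 ≈ 72.2104

Area = 72.21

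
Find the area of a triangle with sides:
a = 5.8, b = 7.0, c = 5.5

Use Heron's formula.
s = (5.8 + 7.0 + 5.5)/2 = 18.3/2 = 9.15
s − a = 3.35, s − b = 2.15, s − c = 3.65
s(s−a)(s−b)(s−c) = 9.15·3.35·2.15·3.65 ≈ 240.545
Area = √240.545 ≈ 15.5095

Area = 15.51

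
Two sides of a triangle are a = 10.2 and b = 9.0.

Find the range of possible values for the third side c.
Triangle inequality: |a − b| < c < a + b
|a − b| = |10.2 − 9.0| = 1.2
a + b = 10.2 + 9.0 = 19.2

1.2 < c < 19.2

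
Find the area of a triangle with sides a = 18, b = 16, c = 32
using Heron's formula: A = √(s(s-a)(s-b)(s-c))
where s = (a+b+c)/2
s = (18 + 16 + 32)/2 = 66/2 = 33
s − a = 15, s − b = 17, s − c = 1
s(s−a)(s−b)(s−c) = 33·15·17·1 = 8415
Area = √8415 ≈ 91.7333

s = 33.0, Area = 91.73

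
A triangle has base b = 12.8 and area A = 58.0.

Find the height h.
A = ½·b·h  ⇒  h = 2A/b = 2·58.0/12.8 = 116/12.8 ≈ 9.0625

h = 9.062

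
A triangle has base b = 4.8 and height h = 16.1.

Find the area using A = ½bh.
A = ½·b·h = ½·4.8·16.1 = ½·77.28 = 38.64

Area = 38.64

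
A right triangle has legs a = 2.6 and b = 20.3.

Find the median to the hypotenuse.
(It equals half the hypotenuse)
Hypotenuse c = √(a² + b²) = √(6.76 + 412.09) = √418.85 ≈ 20.4658
Median to hypotenuse = c/2 ≈ 20.4658/2 ≈ 10.2329

Median = 10.23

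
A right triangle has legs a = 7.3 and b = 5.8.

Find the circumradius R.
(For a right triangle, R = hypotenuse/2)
Hypotenuse c = √(a² + b²) = √(53.29 + 33.64) = √86.93 ≈ 9.32363
R = c/2 ≈ 9.32363/2 ≈ 4.66181

R = 4.662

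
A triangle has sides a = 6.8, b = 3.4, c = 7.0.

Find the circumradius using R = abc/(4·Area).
First find the area with Heron's formula.
s = (6.8 + 3.4 + 7.0)/2 = 8.6
Area = √(s(s−a)(s−b)(s−c)) = √(8.6·1.8·5.2·1.6) ≈ √128.794 ≈ 11.3487
abc = 6.8·3.4·7.0 = 161.84
R = abc/(4·Area) ≈ 161.84/(4·11.3487) = 161.84/45.3949 ≈ 3.56516

R = 3.565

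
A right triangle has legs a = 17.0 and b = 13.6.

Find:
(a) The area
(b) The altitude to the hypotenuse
(a) The legs are perpendicular, so Area = ½·a·b = ½·17.0·13.6 = ½·231.2 = 115.6
(b) Hypotenuse c = √(a² + b²) = √(289 + 184.96) = √473.96 ≈ 21.7706
    Area = ½·c·h_c  ⇒  h_c = 2·Area/c = 231.2/21.7706 ≈ 10.6198

Area = 115.6, h_c = 10.62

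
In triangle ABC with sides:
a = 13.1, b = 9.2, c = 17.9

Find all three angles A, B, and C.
Law of cosines for each angle (a² = 171.61, b² = 84.64, c² = 320.41):
cos(A) = (b² + c² − a²)/(2bc) = (84.64 + 320.41 − 171.61)/(2·9.2·17.9) = 233.44/329.36 ≈ 0.708769  ⇒  A ≈ 44.8652°
cos(B) = (a² + c² − b²)/(2ac) = (171.61 + 320.41 − 84.64)/(2·13.1·17.9) = 407.38/468.98 ≈ 0.868651  ⇒  B ≈ 29.6977°
cos(C) = (a² + b² − c²)/(2ab) = (171.61 + 84.64 − 320.41)/(2·13.1·9.2) = -64.16/241.04 ≈ -0.26618  ⇒  C ≈ 105.437°
Check: A + B + C ≈ 180°

A = 44.87°, B = 29.7°, C = 105.4°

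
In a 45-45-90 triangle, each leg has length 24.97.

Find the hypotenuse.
In a 45-45-90 triangle the sides are in ratio 1 : 1 : √2, so hypotenuse = leg·√2.
Hypotenuse = 24.97·√2 ≈ 24.97·1.41421 ≈ 35.3129

Hypotenuse = 24.97√2 = 35.31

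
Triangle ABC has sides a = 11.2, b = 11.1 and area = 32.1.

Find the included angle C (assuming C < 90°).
Area = ½·a·b·sin(C)  ⇒  sin(C) = 2·Area/(a·b) = 2·32.1/(11.2·11.1) = 64.2/124.32 ≈ 0.516409
C = arcsin(0.516409) ≈ 31.0917° (taking the acute solution since C < 90°)

C = 31.09°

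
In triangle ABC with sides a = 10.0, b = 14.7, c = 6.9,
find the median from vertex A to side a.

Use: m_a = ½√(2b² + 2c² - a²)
m_a = ½√(2·14.7² + 2·6.9² − 10.0²) = ½√(2·216.09 + 2·47.61 − 100) = ½√(432.18 + 95.22 − 100) = ½√427.4
√427.4 ≈ 20.6737, so m_a ≈ 10.3368

m_a = 10.34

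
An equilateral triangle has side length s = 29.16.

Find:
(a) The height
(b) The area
(a) The height splits the triangle into two 30-60-90 halves: h = s·√3/2 = 29.16·1.73205/2 ≈ 50.5066/2 ≈ 25.2533
(b) Area = (√3/4)·s² = (√3/4)·29.16² = (√3/4)·850.3056 ≈ 0.433013·850.3056 ≈ 368.193

Height = 25.25, Area = 368.2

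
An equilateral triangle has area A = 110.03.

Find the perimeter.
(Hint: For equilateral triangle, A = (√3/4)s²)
A = (√3/4)s²  ⇒  s² = 4A/√3 = 4·110.03/√3 = 440.12/1.73205 ≈ 254.103
s ≈ √254.103 ≈ 15.9406
Perimeter = 3s ≈ 3·15.9406 ≈ 47.8219

Perimeter = 47.82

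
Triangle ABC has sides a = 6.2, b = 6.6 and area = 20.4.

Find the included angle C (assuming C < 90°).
Area = ½·a·b·sin(C)  ⇒  sin(C) = 2·Area/(a·b) = 2·20.4/(6.2·6.6) = 40.8/40.92 ≈ 0.997067
C = arcsin(0.997067) ≈ 85.611° (taking the acute solution since C < 90°)

C = 85.61°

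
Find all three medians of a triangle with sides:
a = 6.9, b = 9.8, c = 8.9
Median formula: m_a = ½√(2b² + 2c² − a²) (and cyclically). a² = 47.61, b² = 96.04, c² = 79.21.
m_a = ½√(2·96.04 + 2·79.21 − 47.61) = ½√302.89 ≈ ½·17.4037 ≈ 8.70187
m_b = ½√(2·47.61 + 2·79.21 − 96.04) = ½√157.6 ≈ ½·12.5539 ≈ 6.27694
m_c = ½√(2·47.61 + 2·96.04 − 79.21) = ½√208.09 ≈ ½·14.4253 ≈ 7.21266

m_a = 8.702, m_b = 6.277, m_c = 7.213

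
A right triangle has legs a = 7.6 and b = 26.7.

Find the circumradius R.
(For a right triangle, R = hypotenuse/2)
Hypotenuse c = √(a² + b²) = √(57.76 + 712.89) = √770.65 ≈ 27.7606
R = c/2 ≈ 27.7606/2 ≈ 13.8803

R = 13.88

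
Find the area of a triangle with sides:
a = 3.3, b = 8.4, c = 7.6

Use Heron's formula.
s = (3.3 + 8.4 + 7.6)/2 = 19.3/2 = 9.65
s − a = 6.35, s − b = 1.25, s − c = 2.05
s(s−a)(s−b)(s−c) = 9.65·6.35·1.25·2.05 ≈ 157.024
Area = √157.024 ≈ 12.5309

Area = 12.53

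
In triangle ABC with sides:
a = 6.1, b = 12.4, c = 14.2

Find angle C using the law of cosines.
c² = a² + b² − 2ab·cos(C)  ⇒  cos(C) = (a² + b² − c²)/(2ab)
cos(C) = (6.1² + 12.4² − 14.2²)/(2·6.1·12.4) = (37.21 + 153.76 − 201.64)/151.28 = -10.67/151.28 ≈ -0.0705315
C = arccos(-0.0705315) ≈ 94.0445°

C = 94.04°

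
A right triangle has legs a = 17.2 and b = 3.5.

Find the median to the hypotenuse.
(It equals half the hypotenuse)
Hypotenuse c = √(a² + b²) = √(295.84 + 12.25) = √308.09 ≈ 17.5525
Median to hypotenuse = c/2 ≈ 17.5525/2 ≈ 8.77625

Median = 8.776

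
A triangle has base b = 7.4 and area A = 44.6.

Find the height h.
A = ½·b·h  ⇒  h = 2A/b = 2·44.6/7.4 = 89.2/7.4 ≈ 12.0541

h = 12.05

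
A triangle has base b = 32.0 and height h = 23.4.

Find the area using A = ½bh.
A = ½·b·h = ½·32.0·23.4 = ½·748.8 = 374.4

Area = 374.4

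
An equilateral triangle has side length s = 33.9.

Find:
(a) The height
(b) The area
(a) The height splits the triangle into two 30-60-90 halves: h = s·√3/2 = 33.9·1.73205/2 ≈ 58.7165/2 ≈ 29.3583
(b) Area = (√3/4)·s² = (√3/4)·33.9² = (√3/4)·1149.21 ≈ 0.433013·1149.21 ≈ 497.623

Height = 29.36, Area = 497.6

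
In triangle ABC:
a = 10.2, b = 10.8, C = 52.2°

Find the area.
Two sides and the included angle (SAS): A = ½·a·b·sin(C) = ½·10.2·10.8·sin(52.2°)
sin(52.2°) ≈ 0.790155
A ≈ ½·110.16·0.790155 = 55.08·0.790155 ≈ 43.5217

Area = 43.52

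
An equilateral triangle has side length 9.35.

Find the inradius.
r = Area/s with s the semi-perimeter.
Area = (√3/4)·9.35² = (√3/4)·87.4225 ≈ 0.433013·87.4225 ≈ 37.8551
s = 3·9.35/2 = 14.025
r ≈ 37.8551/14.025 ≈ 2.69911
(Equivalently r = side/(2√3) = 9.35/3.4641 ≈ 2.69911.)

r = 2.699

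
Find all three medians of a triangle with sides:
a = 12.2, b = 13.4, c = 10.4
Median formula: m_a = ½√(2b² + 2c² − a²) (and cyclically). a² = 148.84, b² = 179.56, c² = 108.16.
m_a = ½√(2·179.56 + 2·108.16 − 148.84) = ½√426.6 ≈ ½·20.6543 ≈ 10.3271
m_b = ½√(2·148.84 + 2·108.16 − 179.56) = ½√334.44 ≈ ½·18.2877 ≈ 9.14385
m_c = ½√(2·148.84 + 2·179.56 − 108.16) = ½√548.64 ≈ ½·23.4231 ≈ 11.7115

m_a = 10.33, m_b = 9.144, m_c = 11.71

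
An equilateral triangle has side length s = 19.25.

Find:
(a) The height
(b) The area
(a) The height splits the triangle into two 30-60-90 halves: h = s·√3/2 = 19.25·1.73205/2 ≈ 33.342/2 ≈ 16.671
(b) Area = (√3/4)·s² = (√3/4)·19.25² = (√3/4)·370.5625 ≈ 0.433013·370.5625 ≈ 160.458

Height = 16.67, Area = 160.5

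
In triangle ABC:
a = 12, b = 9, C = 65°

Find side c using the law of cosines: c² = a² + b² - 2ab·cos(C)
c² = 12² + 9² − 2·12·9·cos(65°)
cos(65°) ≈ 0.422618
c² ≈ 144 + 81 − 216·(0.422618) ≈ 225 − 91.2855 ≈ 133.714
c ≈ √133.714 ≈ 11.5635

c = 11.56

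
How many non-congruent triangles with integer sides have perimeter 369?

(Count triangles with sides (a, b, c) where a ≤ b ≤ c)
Let a ≤ b ≤ c with a + b + c = 369. The only binding inequality is a + b > c, i.e. 369 − c > c, so c < 369/2; and c ≥ 369/3 since c is the largest side.
So 123 ≤ c ≤ 184. For each c, b runs from ⌈(369 − c)/2⌉ up to c (then a = 369 − b − c satisfies 1 ≤ a ≤ b automatically), giving c − ⌈(369 − c)/2⌉ + 1 choices.
Summing over c: 1 + 2 + 4 + 5 + … + 91 + 92  (62 terms, c = 123, …, 184) = 2883
Check (closed form: nearest integer to p²/48 for even p, (p+3)²/48 for odd p): (369+3)²/48 = 372²/48 = 138384/48 ≈ 2883.00 → 2883

2883 triangles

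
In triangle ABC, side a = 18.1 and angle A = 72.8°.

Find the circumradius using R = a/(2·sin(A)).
R = a/(2·sin(A)) = 18.1/(2·sin(72.8°))
sin(72.8°) ≈ 0.955278
R ≈ 18.1/(2·0.955278) = 18.1/1.91056 ≈ 9.47368

R = 9.474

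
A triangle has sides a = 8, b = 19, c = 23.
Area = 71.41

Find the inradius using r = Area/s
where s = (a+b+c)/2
s = (8 + 19 + 23)/2 = 50/2 = 25
r = Area/s = 71.41/25 ≈ 2.8564

r = 2.856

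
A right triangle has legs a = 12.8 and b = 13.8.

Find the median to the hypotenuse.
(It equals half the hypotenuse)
Hypotenuse c = √(a² + b²) = √(163.84 + 190.44) = √354.28 ≈ 18.8223
Median to hypotenuse = c/2 ≈ 18.8223/2 ≈ 9.41116

Median = 9.411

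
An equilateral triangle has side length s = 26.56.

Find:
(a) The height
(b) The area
(a) The height splits the triangle into two 30-60-90 halves: h = s·√3/2 = 26.56·1.73205/2 ≈ 46.0033/2 ≈ 23.0016
(b) Area = (√3/4)·s² = (√3/4)·26.56² = (√3/4)·705.4336 ≈ 0.433013·705.4336 ≈ 305.462

Height = 23, Area = 305.5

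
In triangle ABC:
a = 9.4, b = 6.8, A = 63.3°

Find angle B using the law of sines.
a/sin(A) = b/sin(B)  ⇒  sin(B) = b·sin(A)/a = 6.8·sin(63.3°)/9.4
sin(63.3°) ≈ 0.893371
sin(B) ≈ 6.8·0.893371/9.4 ≈ 6.07493/9.4 ≈ 0.646269
B = arcsin(0.646269) ≈ 40.2609°
(Since b ≤ a we need B ≤ A, so the obtuse alternative 180° − 40.2609° ≈ 139.739° is rejected.)

B = 40.26°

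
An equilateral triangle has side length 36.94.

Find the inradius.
r = Area/s with s the semi-perimeter.
Area = (√3/4)·36.94² = (√3/4)·1364.5636 ≈ 0.433013·1364.5636 ≈ 590.873
s = 3·36.94/2 = 55.41
r ≈ 590.873/55.41 ≈ 10.6637
(Equivalently r = side/(2√3) = 36.94/3.4641 ≈ 10.6637.)

r = 10.66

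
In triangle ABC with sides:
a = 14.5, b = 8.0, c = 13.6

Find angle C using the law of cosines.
c² = a² + b² − 2ab·cos(C)  ⇒  cos(C) = (a² + b² − c²)/(2ab)
cos(C) = (14.5² + 8.0² − 13.6²)/(2·14.5·8.0) = (210.25 + 64 − 184.96)/232 = 89.29/232 ≈ 0.384871
C = arccos(0.384871) ≈ 67.3643°

C = 67.36°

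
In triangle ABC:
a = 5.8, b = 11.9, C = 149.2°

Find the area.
Two sides and the included angle (SAS): A = ½·a·b·sin(C) = ½·5.8·11.9·sin(149.2°)
sin(149.2°) ≈ 0.512043
A ≈ ½·69.02·0.512043 = 34.51·0.512043 ≈ 17.6706

Area = 17.67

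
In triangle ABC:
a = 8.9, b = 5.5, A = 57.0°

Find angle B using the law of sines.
a/sin(A) = b/sin(B)  ⇒  sin(B) = b·sin(A)/a = 5.5·sin(57.0°)/8.9
sin(57.0°) ≈ 0.838671
sin(B) ≈ 5.5·0.838671/8.9 ≈ 4.61269/8.9 ≈ 0.51828
B = arcsin(0.51828) ≈ 31.2169°
(Since b ≤ a we need B ≤ A, so the obtuse alternative 180° − 31.2169° ≈ 148.783° is rejected.)

B = 31.22°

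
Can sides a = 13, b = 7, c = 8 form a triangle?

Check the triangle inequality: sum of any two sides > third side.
a + b vs c: 13 + 7 = 20 > 8  ✓
a + c vs b: 13 + 8 = 21 > 7  ✓
b + c vs a: 7 + 8 = 15 > 13  ✓

Yes, triangle inequality satisfied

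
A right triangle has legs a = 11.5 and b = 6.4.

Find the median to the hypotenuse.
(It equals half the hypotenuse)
Hypotenuse c = √(a² + b²) = √(132.25 + 40.96) = √173.21 ≈ 13.1609
Median to hypotenuse = c/2 ≈ 13.1609/2 ≈ 6.58046

Median = 6.58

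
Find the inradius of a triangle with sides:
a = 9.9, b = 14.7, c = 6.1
r = Area/s where s is the semi-perimeter.
s = (9.9 + 14.7 + 6.1)/2 = 30.7/2 = 15.35
Area = √(s(s−a)(s−b)(s−c)) = √(15.35·5.45·0.65·9.25) ≈ √502.991 ≈ 22.4275
r ≈ 22.4275/15.35 ≈ 1.46107

r = 1.461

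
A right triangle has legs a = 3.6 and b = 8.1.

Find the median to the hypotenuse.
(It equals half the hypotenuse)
Hypotenuse c = √(a² + b²) = √(12.96 + 65.61) = √78.57 ≈ 8.86397
Median to hypotenuse = c/2 ≈ 8.86397/2 ≈ 4.43199

Median = 4.432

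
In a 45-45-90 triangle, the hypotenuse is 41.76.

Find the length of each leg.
In a 45-45-90 triangle hypotenuse = leg·√2, so leg = hypotenuse/√2.
Leg = 41.76/√2 ≈ 41.76/1.41421 ≈ 29.5288

Each leg = 29.53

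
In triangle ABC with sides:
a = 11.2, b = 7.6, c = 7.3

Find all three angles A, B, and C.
Law of cosines for each angle (a² = 125.44, b² = 57.76, c² = 53.29):
cos(A) = (b² + c² − a²)/(2bc) = (57.76 + 53.29 − 125.44)/(2·7.6·7.3) = -14.39/110.96 ≈ -0.129686  ⇒  A ≈ 97.4515°
cos(B) = (a² + c² − b²)/(2ac) = (125.44 + 53.29 − 57.76)/(2·11.2·7.3) = 120.97/163.52 ≈ 0.739787  ⇒  B ≈ 42.2867°
cos(C) = (a² + b² − c²)/(2ab) = (125.44 + 57.76 − 53.29)/(2·11.2·7.6) = 129.91/170.24 ≈ 0.763099  ⇒  C ≈ 40.2618°
Check: A + B + C ≈ 180°

A = 97.45°, B = 42.29°, C = 40.26°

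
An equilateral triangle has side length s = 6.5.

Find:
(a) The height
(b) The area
(a) The height splits the triangle into two 30-60-90 halves: h = s·√3/2 = 6.5·1.73205/2 ≈ 11.2583/2 ≈ 5.62917
(b) Area = (√3/4)·s² = (√3/4)·6.5² = (√3/4)·42.25 ≈ 0.433013·42.25 ≈ 18.2948

Height = 5.629, Area = 18.29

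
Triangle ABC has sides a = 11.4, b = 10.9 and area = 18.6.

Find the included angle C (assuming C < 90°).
Area = ½·a·b·sin(C)  ⇒  sin(C) = 2·Area/(a·b) = 2·18.6/(11.4·10.9) = 37.2/124.26 ≈ 0.299372
C = arcsin(0.299372) ≈ 17.4199° (taking the acute solution since C < 90°)

C = 17.42°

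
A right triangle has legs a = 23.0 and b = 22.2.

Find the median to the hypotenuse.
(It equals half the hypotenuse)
Hypotenuse c = √(a² + b²) = √(529 + 492.84) = √1021.84 ≈ 31.9662
Median to hypotenuse = c/2 ≈ 31.9662/2 ≈ 15.9831

Median = 15.98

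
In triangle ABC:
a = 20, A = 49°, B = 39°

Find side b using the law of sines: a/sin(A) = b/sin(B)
a/sin(A) = b/sin(B)  ⇒  b = a·sin(B)/sin(A) = 20·sin(39°)/sin(49°)
sin(39°) ≈ 0.62932, sin(49°) ≈ 0.75471
b ≈ 20·0.62932/0.75471 ≈ 12.5864/0.75471 ≈ 16.6772

b = 16.68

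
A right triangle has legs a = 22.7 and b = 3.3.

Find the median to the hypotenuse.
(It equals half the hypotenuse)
Hypotenuse c = √(a² + b²) = √(515.29 + 10.89) = √526.18 ≈ 22.9386
Median to hypotenuse = c/2 ≈ 22.9386/2 ≈ 11.4693

Median = 11.47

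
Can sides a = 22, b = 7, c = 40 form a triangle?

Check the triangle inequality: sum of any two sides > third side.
a + b vs c: 22 + 7 = 29 ≤ 40  ✗
a + c vs b: 22 + 40 = 62 > 7  ✓
b + c vs a: 7 + 40 = 47 > 22  ✓

No: 22 + 7 = 29 is not > 40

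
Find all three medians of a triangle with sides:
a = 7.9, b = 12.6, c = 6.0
Median formula: m_a = ½√(2b² + 2c² − a²) (and cyclically). a² = 62.41, b² = 158.76, c² = 36.
m_a = ½√(2·158.76 + 2·36 − 62.41) = ½√327.11 ≈ ½·18.0862 ≈ 9.04309
m_b = ½√(2·62.41 + 2·36 − 158.76) = ½√38.06 ≈ ½·6.16928 ≈ 3.08464
m_c = ½√(2·62.41 + 2·158.76 − 36) = ½√406.34 ≈ ½·20.1579 ≈ 10.0789

m_a = 9.043, m_b = 3.085, m_c = 10.08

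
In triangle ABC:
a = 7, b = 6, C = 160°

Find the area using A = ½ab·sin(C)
A = ½·a·b·sin(C) = ½·7·6·sin(160°)
sin(160°) ≈ 0.34202
A ≈ ½·42·0.34202 = 21·0.34202 ≈ 7.18242

Area = 7.182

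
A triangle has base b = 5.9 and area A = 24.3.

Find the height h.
A = ½·b·h  ⇒  h = 2A/b = 2·24.3/5.9 = 48.6/5.9 ≈ 8.23729

h = 8.237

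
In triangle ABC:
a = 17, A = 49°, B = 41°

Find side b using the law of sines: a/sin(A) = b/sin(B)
a/sin(A) = b/sin(B)  ⇒  b = a·sin(B)/sin(A) = 17·sin(41°)/sin(49°)
sin(41°) ≈ 0.656059, sin(49°) ≈ 0.75471
b ≈ 17·0.656059/0.75471 ≈ 11.153/0.75471 ≈ 14.7779

b = 14.78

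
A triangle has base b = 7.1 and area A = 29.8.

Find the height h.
A = ½·b·h  ⇒  h = 2A/b = 2·29.8/7.1 = 59.6/7.1 ≈ 8.39437

h = 8.394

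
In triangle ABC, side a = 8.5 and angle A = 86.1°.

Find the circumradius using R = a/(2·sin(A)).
R = a/(2·sin(A)) = 8.5/(2·sin(86.1°))
sin(86.1°) ≈ 0.997684
R ≈ 8.5/(2·0.997684) = 8.5/1.99537 ≈ 4.25986

R = 4.26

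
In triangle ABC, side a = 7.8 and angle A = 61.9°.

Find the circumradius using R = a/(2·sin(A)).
R = a/(2·sin(A)) = 7.8/(2·sin(61.9°))
sin(61.9°) ≈ 0.882127
R ≈ 7.8/(2·0.882127) = 7.8/1.76425 ≈ 4.42113

R = 4.421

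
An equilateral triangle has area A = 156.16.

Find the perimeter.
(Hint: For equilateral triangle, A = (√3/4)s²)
A = (√3/4)s²  ⇒  s² = 4A/√3 = 4·156.16/√3 = 624.64/1.73205 ≈ 360.636
s ≈ √360.636 ≈ 18.9904
Perimeter = 3s ≈ 3·18.9904 ≈ 56.9713

Perimeter = 56.97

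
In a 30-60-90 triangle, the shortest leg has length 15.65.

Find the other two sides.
In a 30-60-90 triangle the sides are in ratio 1 : √3 : 2 (short leg : long leg : hypotenuse).
Long leg = 15.65·√3 ≈ 15.65·1.73205 ≈ 27.1066
Hypotenuse = 2·15.65 = 31.3

Long leg = 15.65√3 = 27.11, Hypotenuse = 31.3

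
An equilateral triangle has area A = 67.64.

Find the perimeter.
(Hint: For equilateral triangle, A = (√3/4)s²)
A = (√3/4)s²  ⇒  s² = 4A/√3 = 4·67.64/√3 = 270.56/1.73205 ≈ 156.208
s ≈ √156.208 ≈ 12.4983
Perimeter = 3s ≈ 3·12.4983 ≈ 37.4949

Perimeter = 37.49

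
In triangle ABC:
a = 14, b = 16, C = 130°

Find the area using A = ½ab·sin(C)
A = ½·a·b·sin(C) = ½·14·16·sin(130°)
sin(130°) ≈ 0.766044
A ≈ ½·224·0.766044 = 112·0.766044 ≈ 85.797

Area = 85.8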